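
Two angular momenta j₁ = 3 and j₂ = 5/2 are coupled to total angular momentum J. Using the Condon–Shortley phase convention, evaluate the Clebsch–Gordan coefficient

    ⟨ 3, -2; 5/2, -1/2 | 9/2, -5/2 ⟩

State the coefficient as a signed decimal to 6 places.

j₁+j₂−J=1  J+j₁−j₂=5  J−j₁+j₂=4  j₁+j₂+J+1=11
(j₁±m₁, j₂±m₂, J±M) = (1,5,2,3,2,7)
P² = 115200/11
sum k=0..1:
  [0] +1/480 = 1/480
  [1] −1/144 = -1/144
S = -7/1440
C² = P²·S² = 49/198 ; C = -0.497468

−√(49/198) = -0.497468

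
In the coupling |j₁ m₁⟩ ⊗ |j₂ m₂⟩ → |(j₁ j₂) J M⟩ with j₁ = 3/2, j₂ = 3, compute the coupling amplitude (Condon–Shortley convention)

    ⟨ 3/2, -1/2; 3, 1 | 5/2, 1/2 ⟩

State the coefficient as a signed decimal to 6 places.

j₁+j₂−J=2  J+j₁−j₂=1  J−j₁+j₂=4  j₁+j₂+J+1=8
(j₁±m₁, j₂±m₂, J±M) = (1,2,4,2,3,2)
P² = 288/35
sum k=1..2:
  [1] −1/6 = -1/6
  [2] +1/8 = 1/8
S = -1/24
C² = P²·S² = 1/70 ; C = -0.119523

-0.119523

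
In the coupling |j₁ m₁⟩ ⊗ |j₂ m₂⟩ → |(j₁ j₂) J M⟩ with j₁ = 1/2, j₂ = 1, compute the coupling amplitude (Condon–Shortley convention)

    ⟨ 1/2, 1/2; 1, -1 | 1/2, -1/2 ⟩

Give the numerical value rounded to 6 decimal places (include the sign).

j₁+j₂−J=1  J+j₁−j₂=0  J−j₁+j₂=1  j₁+j₂+J+1=3
(j₁±m₁, j₂±m₂, J±M) = (1,0,0,2,0,1)
P² = 2/3
sum k=0..0:
  [0] +1/1 = 1
S = 1
C² = P²·S² = 2/3 ; C = +0.816497

+0.816497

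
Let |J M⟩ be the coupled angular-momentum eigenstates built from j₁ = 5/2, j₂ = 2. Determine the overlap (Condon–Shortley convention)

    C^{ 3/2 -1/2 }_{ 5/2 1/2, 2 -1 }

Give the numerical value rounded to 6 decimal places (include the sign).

j₁+j₂−J=3  J+j₁−j₂=2  J−j₁+j₂=1  j₁+j₂+J+1=7
(j₁±m₁, j₂±m₂, J±M) = (3,2,1,3,1,2)
P² = 48/35
sum k=0..1:
  [0] +1/12 = 1/12
  [1] −1/2 = -1/2
S = -5/12
C² = P²·S² = 5/21 ; C = -0.487950

−√(5/21) ≈ -0.487950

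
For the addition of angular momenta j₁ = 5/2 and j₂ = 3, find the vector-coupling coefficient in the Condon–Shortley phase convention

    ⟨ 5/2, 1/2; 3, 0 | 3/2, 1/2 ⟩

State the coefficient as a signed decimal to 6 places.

√[4·4!1!2!/8! · 3!2!3!3!2!1!] = √(144/35)
  +(−1)^1/∏(1,3,1,2,0,0)! = -1/12  (running -1/12)
  +(−1)^2/∏(2,2,0,1,1,1)! = 1/4  (running 1/6)
⟨..|..⟩ = √(144/35)·(1/6) = +0.338062

+0.338062  (= +√(4/35))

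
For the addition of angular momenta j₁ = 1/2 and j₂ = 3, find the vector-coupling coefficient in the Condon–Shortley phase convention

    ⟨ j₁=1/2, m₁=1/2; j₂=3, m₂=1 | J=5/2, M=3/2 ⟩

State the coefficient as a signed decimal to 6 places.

triangle: 1!*0!*5!/7! = 120/5040
(j±m)!: 1!*0!*4!*2!*4!*1! = 1152
prefactor² = (2J+1)*Δ*N² = 1152/7
  k=0: +1/(0!*1!*0!*4!*0!*1!) = 1/24
Σ = 1/24  ⇒  CG² = 1152/7*1/24² = 2/7
CG = +√(2/7) = +0.534522

+0.534522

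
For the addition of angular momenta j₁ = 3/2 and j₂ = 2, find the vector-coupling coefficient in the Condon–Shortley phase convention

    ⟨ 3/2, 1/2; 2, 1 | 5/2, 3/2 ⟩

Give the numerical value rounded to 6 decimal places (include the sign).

j₁+j₂−J=1  J+j₁−j₂=2  J−j₁+j₂=3  j₁+j₂+J+1=7
(j₁±m₁, j₂±m₂, J±M) = (2,1,3,1,4,1)
P² = 144/35
sum k=0..1:
  [0] +1/6 = 1/6
  [1] −1/4 = -1/4
S = -1/12
C² = P²·S² = 1/35 ; C = -0.169031

−√(1/35) = -0.169031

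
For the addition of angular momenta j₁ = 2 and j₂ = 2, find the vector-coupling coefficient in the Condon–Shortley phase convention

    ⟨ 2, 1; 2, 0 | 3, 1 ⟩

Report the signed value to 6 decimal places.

triangle: 1!·3!·3!/8! = 36/40320
(j±m)!: 3!·1!·2!·2!·4!·2! = 1152
prefactor² = (2J+1)·Δ·N² = 36/5
  k=0: +1/(0!·1!·1!·2!·2!·1!) = 1/4
  k=1: −1/(1!·0!·0!·1!·3!·2!) = -1/12
Σ = 1/6  ⇒  CG² = 36/5·1/6² = 1/5
CG = +√(1/5) = +0.447214

+0.447214  (= +√(1/5))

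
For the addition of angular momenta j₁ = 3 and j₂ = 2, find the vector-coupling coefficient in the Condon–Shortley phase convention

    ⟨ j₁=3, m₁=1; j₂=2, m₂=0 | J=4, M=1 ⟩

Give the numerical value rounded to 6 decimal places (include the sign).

√[9·1!5!3!/10! · 4!2!2!2!5!3!] = √(1728/7)
  +(−1)^0/∏(0,1,2,2,3,1)! = 1/24  (running 1/24)
  +(−1)^1/∏(1,0,1,1,4,2)! = -1/48  (running 1/48)
⟨..|..⟩ = √(1728/7)·(1/48) = +0.327327

+√(3/28) ≈ +0.327327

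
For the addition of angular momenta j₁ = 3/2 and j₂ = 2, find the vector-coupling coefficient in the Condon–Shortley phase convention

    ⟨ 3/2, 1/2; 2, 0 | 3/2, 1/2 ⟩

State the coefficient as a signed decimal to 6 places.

triangle: 2!·1!·2!/6! = 4/720
(j±m)!: 2!·1!·2!·2!·2!·1! = 16
prefactor² = (2J+1)·Δ·N² = 16/45
  k=0: +1/(0!·2!·1!·2!·0!·0!) = 1/4
  k=1: −1/(1!·1!·0!·1!·1!·1!) = -1
Σ = -3/4  ⇒  CG² = 16/45·(-3/4)² = 1/5
CG = −√(1/5) = -0.447214

-0.447214  (= −√(1/5))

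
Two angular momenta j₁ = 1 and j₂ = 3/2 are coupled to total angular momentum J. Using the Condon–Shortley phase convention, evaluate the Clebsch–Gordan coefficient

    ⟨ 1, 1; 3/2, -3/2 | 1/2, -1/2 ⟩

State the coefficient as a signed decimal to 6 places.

+0.707107  (= +√(1/2))

triangle: 2!·0!·1!/4! = 2/24
(j±m)!: 2!·0!·0!·3!·0!·1! = 12
prefactor² = (2J+1)·Δ·N² = 2
  k=0: +1/(0!·2!·0!·0!·0!·1!) = 1/2
Σ = 1/2  ⇒  CG² = 2·1/2² = 1/2
CG = +√(1/2) = +0.707107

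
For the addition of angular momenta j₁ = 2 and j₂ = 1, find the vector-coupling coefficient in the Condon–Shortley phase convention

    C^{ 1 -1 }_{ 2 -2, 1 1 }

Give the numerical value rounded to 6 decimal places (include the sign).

+0.774597  (= +√(3/5))

√[3·2!2!0!/5! · 0!4!2!0!0!2!] = √(48/5)
  +(−1)^2/∏(2,0,2,0,0,0)! = 1/4  (running 1/4)
⟨..|..⟩ = √(48/5)·(1/4) = +0.774597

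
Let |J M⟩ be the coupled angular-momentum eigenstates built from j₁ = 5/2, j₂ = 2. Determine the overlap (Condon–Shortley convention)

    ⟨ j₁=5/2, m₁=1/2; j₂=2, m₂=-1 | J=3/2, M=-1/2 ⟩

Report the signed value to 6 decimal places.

−√(5/21) = -0.487950

√[4·3!2!1!/7! · 3!2!1!3!1!2!] = √(48/35)
  +(−1)^0/∏(0,3,2,1,0,0)! = 1/12  (running 1/12)
  +(−1)^1/∏(1,2,1,0,1,1)! = -1/2  (running -5/12)
⟨..|..⟩ = √(48/35)·(-5/12) = -0.487950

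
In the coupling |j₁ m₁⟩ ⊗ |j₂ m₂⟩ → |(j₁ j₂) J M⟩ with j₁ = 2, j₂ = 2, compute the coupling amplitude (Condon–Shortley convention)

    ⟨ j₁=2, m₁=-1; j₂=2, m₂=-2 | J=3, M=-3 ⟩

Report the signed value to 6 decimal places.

+0.707107  (= +√(1/2))

j₁+j₂−J=1  J+j₁−j₂=3  J−j₁+j₂=3  j₁+j₂+J+1=8
(j₁±m₁, j₂±m₂, J±M) = (1,3,0,4,0,6)
P² = 648
sum k=0..0:
  [0] +1/36 = 1/36
S = 1/36
C² = P²·S² = 1/2 ; C = +0.707107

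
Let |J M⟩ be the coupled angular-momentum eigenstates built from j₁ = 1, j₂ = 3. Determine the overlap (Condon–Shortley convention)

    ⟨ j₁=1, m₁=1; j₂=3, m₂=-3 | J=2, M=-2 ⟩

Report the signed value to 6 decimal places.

√[5·2!0!4!/7! · 2!0!0!6!0!4!] = √(11520/7)
  +(−1)^0/∏(0,2,0,0,0,4)! = 1/48  (running 1/48)
⟨..|..⟩ = √(11520/7)·(1/48) = +0.845154

+√(5/7) = +0.845154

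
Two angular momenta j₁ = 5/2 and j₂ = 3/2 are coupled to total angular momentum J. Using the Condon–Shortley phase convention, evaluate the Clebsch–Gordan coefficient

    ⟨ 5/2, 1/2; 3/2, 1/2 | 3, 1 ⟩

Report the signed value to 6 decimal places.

triangle: 1!·4!·2!/8! = 48/40320
(j±m)!: 3!·2!·2!·1!·4!·2! = 1152
prefactor² = (2J+1)·Δ·N² = 48/5
  k=0: +1/(0!·1!·2!·2!·2!·0!) = 1/8
  k=1: −1/(1!·0!·1!·1!·3!·1!) = -1/6
Σ = -1/24  ⇒  CG² = 48/5·(-1/24)² = 1/60
CG = −√(1/60) = -0.129099

-0.129099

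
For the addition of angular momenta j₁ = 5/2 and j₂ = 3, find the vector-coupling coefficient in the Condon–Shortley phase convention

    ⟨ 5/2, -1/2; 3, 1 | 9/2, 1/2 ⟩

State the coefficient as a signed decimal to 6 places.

−√(160/693) ≈ -0.480500

triangle: 1!*4!*5!/11! = 2880/39916800
(j±m)!: 2!*3!*4!*2!*5!*4! = 1658880
prefactor² = (2J+1)*Δ*N² = 92160/77
  k=0: +1/(0!*1!*3!*4!*1!*1!) = 1/144
  k=1: −1/(1!*0!*2!*3!*2!*2!) = -1/48
Σ = -1/72  ⇒  CG² = 92160/77*(-1/72)² = 160/693
CG = −√(160/693) = -0.480500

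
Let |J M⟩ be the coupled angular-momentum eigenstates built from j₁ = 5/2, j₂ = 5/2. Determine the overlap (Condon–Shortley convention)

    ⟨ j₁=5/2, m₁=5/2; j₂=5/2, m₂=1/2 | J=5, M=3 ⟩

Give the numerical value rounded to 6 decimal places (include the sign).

+0.471405  (= +√(2/9))

triangle: 0!*5!*5!/11! = 14400/39916800
(j±m)!: 5!*0!*3!*2!*8!*2! = 116121600
prefactor² = (2J+1)*Δ*N² = 460800
  k=0: +1/(0!*0!*0!*3!*5!*2!) = 1/1440
Σ = 1/1440  ⇒  CG² = 460800*1/1440² = 2/9
CG = +√(2/9) = +0.471405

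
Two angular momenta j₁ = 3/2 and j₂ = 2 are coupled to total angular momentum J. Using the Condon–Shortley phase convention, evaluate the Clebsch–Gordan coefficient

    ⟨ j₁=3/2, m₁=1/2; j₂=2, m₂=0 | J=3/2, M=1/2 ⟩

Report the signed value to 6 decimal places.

triangle: 2!·1!·2!/6! = 4/720
(j±m)!: 2!·1!·2!·2!·2!·1! = 16
prefactor² = (2J+1)·Δ·N² = 16/45
  k=0: +1/(0!·2!·1!·2!·0!·0!) = 1/4
  k=1: −1/(1!·1!·0!·1!·1!·1!) = -1
Σ = -3/4  ⇒  CG² = 16/45·(-3/4)² = 1/5
CG = −√(1/5) = -0.447214

−√(1/5) ≈ -0.447214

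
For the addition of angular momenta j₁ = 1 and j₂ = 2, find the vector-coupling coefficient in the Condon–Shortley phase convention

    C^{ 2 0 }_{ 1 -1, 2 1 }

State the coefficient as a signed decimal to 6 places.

j₁+j₂−J=1  J+j₁−j₂=1  J−j₁+j₂=3  j₁+j₂+J+1=6
(j₁±m₁, j₂±m₂, J±M) = (0,2,3,1,2,2)
P² = 2
sum k=1..1:
  [1] −1/2 = -1/2
S = -1/2
C² = P²·S² = 1/2 ; C = -0.707107

-0.707107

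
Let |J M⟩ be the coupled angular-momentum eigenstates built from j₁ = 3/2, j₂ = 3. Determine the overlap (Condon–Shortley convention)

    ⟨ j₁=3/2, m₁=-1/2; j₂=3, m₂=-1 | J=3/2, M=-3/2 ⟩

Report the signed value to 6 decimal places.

+√(4/35) ≈ +0.338062

j₁+j₂−J=3  J+j₁−j₂=0  J−j₁+j₂=3  j₁+j₂+J+1=7
(j₁±m₁, j₂±m₂, J±M) = (1,2,2,4,0,3)
P² = 576/35
sum k=2..2:
  [2] +1/12 = 1/12
S = 1/12
C² = P²·S² = 4/35 ; C = +0.338062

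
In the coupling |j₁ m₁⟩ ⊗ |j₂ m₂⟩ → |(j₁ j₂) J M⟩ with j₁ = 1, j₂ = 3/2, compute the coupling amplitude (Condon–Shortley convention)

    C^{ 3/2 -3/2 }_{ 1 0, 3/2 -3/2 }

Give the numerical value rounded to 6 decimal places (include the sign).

j₁+j₂−J=1  J+j₁−j₂=1  J−j₁+j₂=2  j₁+j₂+J+1=5
(j₁±m₁, j₂±m₂, J±M) = (1,1,0,3,0,3)
P² = 12/5
sum k=0..0:
  [0] +1/2 = 1/2
S = 1/2
C² = P²·S² = 3/5 ; C = +0.774597

+0.774597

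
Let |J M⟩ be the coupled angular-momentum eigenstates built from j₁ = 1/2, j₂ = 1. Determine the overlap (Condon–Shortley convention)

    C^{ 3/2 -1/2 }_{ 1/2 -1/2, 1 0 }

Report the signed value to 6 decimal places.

triangle: 0!*1!*2!/4! = 2/24
(j±m)!: 0!*1!*1!*1!*1!*2! = 2
prefactor² = (2J+1)*Δ*N² = 2/3
  k=0: +1/(0!*0!*1!*1!*0!*1!) = 1
Σ = 1  ⇒  CG² = 2/3*1² = 2/3
CG = +√(2/3) = +0.816497

+√(2/3) = +0.816497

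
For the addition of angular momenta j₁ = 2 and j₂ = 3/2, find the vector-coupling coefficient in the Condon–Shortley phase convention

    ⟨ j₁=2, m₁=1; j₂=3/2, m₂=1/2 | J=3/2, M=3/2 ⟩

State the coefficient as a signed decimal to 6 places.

√[4·2!2!1!/6! · 3!1!2!1!3!0!] = √(8/5)
  +(−1)^1/∏(1,1,0,1,2,0)! = -1/2  (running -1/2)
⟨..|..⟩ = √(8/5)·(-1/2) = -0.632456

-0.632456  (= −√(2/5))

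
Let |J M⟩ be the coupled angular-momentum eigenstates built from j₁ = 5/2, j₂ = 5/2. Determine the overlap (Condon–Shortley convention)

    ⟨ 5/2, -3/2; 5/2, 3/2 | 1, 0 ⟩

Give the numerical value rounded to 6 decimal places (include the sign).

triangle: 4!*1!*1!/7! = 24/5040
(j±m)!: 1!*4!*4!*1!*1!*1! = 576
prefactor² = (2J+1)*Δ*N² = 288/35
  k=3: −1/(3!*1!*1!*1!*0!*0!) = -1/6
  k=4: +1/(4!*0!*0!*0!*1!*1!) = 1/24
Σ = -1/8  ⇒  CG² = 288/35*(-1/8)² = 9/70
CG = −√(9/70) = -0.358569

−√(9/70) ≈ -0.358569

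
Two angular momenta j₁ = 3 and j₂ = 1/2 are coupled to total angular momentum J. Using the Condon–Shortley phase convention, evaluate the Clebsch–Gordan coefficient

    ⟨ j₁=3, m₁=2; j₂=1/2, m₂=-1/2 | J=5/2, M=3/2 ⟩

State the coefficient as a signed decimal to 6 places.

+√(5/7) = +0.845154

j₁+j₂−J=1  J+j₁−j₂=5  J−j₁+j₂=0  j₁+j₂+J+1=7
(j₁±m₁, j₂±m₂, J±M) = (5,1,0,1,4,1)
P² = 2880/7
sum k=0..0:
  [0] +1/24 = 1/24
S = 1/24
C² = P²·S² = 5/7 ; C = +0.845154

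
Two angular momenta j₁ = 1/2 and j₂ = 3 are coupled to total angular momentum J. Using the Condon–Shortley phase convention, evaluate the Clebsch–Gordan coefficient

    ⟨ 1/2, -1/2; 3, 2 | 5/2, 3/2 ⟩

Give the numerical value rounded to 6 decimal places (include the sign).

j₁+j₂−J=1  J+j₁−j₂=0  J−j₁+j₂=5  j₁+j₂+J+1=7
(j₁±m₁, j₂±m₂, J±M) = (0,1,5,1,4,1)
P² = 2880/7
sum k=1..1:
  [1] −1/24 = -1/24
S = -1/24
C² = P²·S² = 5/7 ; C = -0.845154

-0.845154  (= −√(5/7))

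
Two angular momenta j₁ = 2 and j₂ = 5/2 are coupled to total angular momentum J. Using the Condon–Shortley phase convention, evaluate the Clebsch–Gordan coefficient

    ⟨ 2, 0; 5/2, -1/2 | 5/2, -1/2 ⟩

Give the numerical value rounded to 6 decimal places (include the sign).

√[6·2!2!3!/8! · 2!2!2!3!2!3!] = √(72/35)
  +(−1)^0/∏(0,2,2,2,0,1)! = 1/8  (running 1/8)
  +(−1)^1/∏(1,1,1,1,1,2)! = -1/2  (running -3/8)
  +(−1)^2/∏(2,0,0,0,2,3)! = 1/24  (running -1/3)
⟨..|..⟩ = √(72/35)·(-1/3) = -0.478091

-0.478091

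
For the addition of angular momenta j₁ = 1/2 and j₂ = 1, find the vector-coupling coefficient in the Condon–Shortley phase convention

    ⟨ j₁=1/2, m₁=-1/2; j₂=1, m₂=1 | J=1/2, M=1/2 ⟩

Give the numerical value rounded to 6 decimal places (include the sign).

-0.816497

j₁+j₂−J=1  J+j₁−j₂=0  J−j₁+j₂=1  j₁+j₂+J+1=3
(j₁±m₁, j₂±m₂, J±M) = (0,1,2,0,1,0)
P² = 2/3
sum k=1..1:
  [1] −1/1 = -1
S = -1
C² = P²·S² = 2/3 ; C = -0.816497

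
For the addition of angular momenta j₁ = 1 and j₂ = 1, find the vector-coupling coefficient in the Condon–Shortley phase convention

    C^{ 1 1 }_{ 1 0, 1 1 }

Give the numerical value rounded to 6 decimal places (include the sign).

−√(1/2) ≈ -0.707107

√[3·1!1!1!/4! · 1!1!2!0!2!0!] = √(1/2)
  +(−1)^1/∏(1,0,0,1,1,0)! = -1  (running -1)
⟨..|..⟩ = √(1/2)·(-1) = -0.707107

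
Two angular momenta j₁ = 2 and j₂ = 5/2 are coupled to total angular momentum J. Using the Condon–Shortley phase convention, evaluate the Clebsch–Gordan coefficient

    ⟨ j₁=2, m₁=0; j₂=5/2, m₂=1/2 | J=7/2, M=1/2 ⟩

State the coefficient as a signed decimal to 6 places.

-0.195180  (= −√(4/105))

j₁+j₂−J=1  J+j₁−j₂=3  J−j₁+j₂=4  j₁+j₂+J+1=9
(j₁±m₁, j₂±m₂, J±M) = (2,2,3,2,4,3)
P² = 768/35
sum k=0..1:
  [0] +1/12 = 1/12
  [1] −1/8 = -1/8
S = -1/24
C² = P²·S² = 4/105 ; C = -0.195180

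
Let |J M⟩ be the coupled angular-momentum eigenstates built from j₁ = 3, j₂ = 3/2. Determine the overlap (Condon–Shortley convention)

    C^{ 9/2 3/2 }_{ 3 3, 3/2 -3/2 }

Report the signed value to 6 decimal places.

+0.109109  (= +√(1/84))

triangle: 0!*6!*3!/10! = 4320/3628800
(j±m)!: 6!*0!*0!*3!*6!*3! = 18662400
prefactor² = (2J+1)*Δ*N² = 1555200/7
  k=0: +1/(0!*0!*0!*0!*6!*3!) = 1/4320
Σ = 1/4320  ⇒  CG² = 1555200/7*1/4320² = 1/84
CG = +√(1/84) = +0.109109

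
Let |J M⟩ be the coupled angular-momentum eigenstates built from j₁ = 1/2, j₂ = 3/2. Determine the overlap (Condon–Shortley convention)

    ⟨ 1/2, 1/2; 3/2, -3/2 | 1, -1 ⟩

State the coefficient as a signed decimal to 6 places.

√[3·1!0!2!/4! · 1!0!0!3!0!2!] = √(3)
  +(−1)^0/∏(0,1,0,0,0,2)! = 1/2  (running 1/2)
⟨..|..⟩ = √(3)·(1/2) = +0.866025

+√(3/4) = +0.866025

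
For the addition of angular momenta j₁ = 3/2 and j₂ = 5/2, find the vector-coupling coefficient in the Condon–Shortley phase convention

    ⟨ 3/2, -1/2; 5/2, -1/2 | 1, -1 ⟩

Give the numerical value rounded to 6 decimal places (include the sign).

+√(3/20) ≈ +0.387298

triangle: 3!·0!·2!/6! = 12/720
(j±m)!: 1!·2!·2!·3!·0!·2! = 48
prefactor² = (2J+1)·Δ·N² = 12/5
  k=2: +1/(2!·1!·0!·0!·0!·2!) = 1/4
Σ = 1/4  ⇒  CG² = 12/5·1/4² = 3/20
CG = +√(3/20) = +0.387298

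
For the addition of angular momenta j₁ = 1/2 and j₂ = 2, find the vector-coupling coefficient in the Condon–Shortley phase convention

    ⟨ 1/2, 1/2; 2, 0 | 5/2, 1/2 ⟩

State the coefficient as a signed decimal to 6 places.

triangle: 0!*1!*4!/6! = 24/720
(j±m)!: 1!*0!*2!*2!*3!*2! = 48
prefactor² = (2J+1)*Δ*N² = 48/5
  k=0: +1/(0!*0!*0!*2!*1!*2!) = 1/4
Σ = 1/4  ⇒  CG² = 48/5*1/4² = 3/5
CG = +√(3/5) = +0.774597

+0.774597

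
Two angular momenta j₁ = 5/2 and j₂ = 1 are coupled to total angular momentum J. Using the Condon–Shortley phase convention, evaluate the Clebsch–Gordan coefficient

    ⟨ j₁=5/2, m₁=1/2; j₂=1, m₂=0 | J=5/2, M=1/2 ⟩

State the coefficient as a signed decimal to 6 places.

j₁+j₂−J=1  J+j₁−j₂=4  J−j₁+j₂=1  j₁+j₂+J+1=7
(j₁±m₁, j₂±m₂, J±M) = (3,2,1,1,3,2)
P² = 144/35
sum k=0..1:
  [0] +1/4 = 1/4
  [1] −1/6 = -1/6
S = 1/12
C² = P²·S² = 1/35 ; C = +0.169031

+√(1/35) = +0.169031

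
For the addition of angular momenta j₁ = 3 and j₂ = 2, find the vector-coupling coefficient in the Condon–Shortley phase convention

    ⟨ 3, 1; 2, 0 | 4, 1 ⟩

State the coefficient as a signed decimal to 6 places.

+√(3/28) ≈ +0.327327

√[9·1!5!3!/10! · 4!2!2!2!5!3!] = √(1728/7)
  +(−1)^0/∏(0,1,2,2,3,1)! = 1/24  (running 1/24)
  +(−1)^1/∏(1,0,1,1,4,2)! = -1/48  (running 1/48)
⟨..|..⟩ = √(1728/7)·(1/48) = +0.327327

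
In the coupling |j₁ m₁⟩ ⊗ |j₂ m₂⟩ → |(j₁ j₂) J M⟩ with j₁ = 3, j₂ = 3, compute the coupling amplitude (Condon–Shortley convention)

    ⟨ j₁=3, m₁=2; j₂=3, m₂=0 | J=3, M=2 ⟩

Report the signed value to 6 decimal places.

-0.408248  (= −√(1/6))

triangle: 3!×3!×3!/10! = 216/3628800
(j±m)!: 5!×1!×3!×3!×5!×1! = 518400
prefactor² = (2J+1)×Δ×N² = 216
  k=0: +1/(0!×3!×1!×3!×2!×0!) = 1/72
  k=1: −1/(1!×2!×0!×2!×3!×1!) = -1/24
Σ = -1/36  ⇒  CG² = 216×(-1/36)² = 1/6
CG = −√(1/6) = -0.408248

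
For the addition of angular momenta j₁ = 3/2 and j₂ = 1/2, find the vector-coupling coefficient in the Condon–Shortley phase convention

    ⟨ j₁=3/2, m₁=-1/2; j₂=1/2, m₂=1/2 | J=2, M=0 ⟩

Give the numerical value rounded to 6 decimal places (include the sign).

j₁+j₂−J=0  J+j₁−j₂=3  J−j₁+j₂=1  j₁+j₂+J+1=5
(j₁±m₁, j₂±m₂, J±M) = (1,2,1,0,2,2)
P² = 2
sum k=0..0:
  [0] +1/2 = 1/2
S = 1/2
C² = P²·S² = 1/2 ; C = +0.707107

+0.707107  (= +√(1/2))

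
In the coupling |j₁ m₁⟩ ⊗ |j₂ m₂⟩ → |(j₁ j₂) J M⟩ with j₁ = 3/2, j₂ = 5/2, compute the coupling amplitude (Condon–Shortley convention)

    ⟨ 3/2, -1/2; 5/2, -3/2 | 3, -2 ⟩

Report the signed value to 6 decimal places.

+√(1/12) ≈ +0.288675

triangle: 1!·2!·4!/8! = 48/40320
(j±m)!: 1!·2!·1!·4!·1!·5! = 5760
prefactor² = (2J+1)·Δ·N² = 48
  k=0: +1/(0!·1!·2!·1!·0!·3!) = 1/12
  k=1: −1/(1!·0!·1!·0!·1!·4!) = -1/24
Σ = 1/24  ⇒  CG² = 48·1/24² = 1/12
CG = +√(1/12) = +0.288675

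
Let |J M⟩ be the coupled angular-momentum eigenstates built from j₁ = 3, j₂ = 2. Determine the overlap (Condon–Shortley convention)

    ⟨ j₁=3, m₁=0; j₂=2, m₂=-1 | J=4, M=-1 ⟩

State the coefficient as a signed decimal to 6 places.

+√(3/14) = +0.462910

triangle: 1!*5!*3!/10! = 720/3628800
(j±m)!: 3!*3!*1!*3!*3!*5! = 155520
prefactor² = (2J+1)*Δ*N² = 1944/7
  k=0: +1/(0!*1!*3!*1!*2!*2!) = 1/24
  k=1: −1/(1!*0!*2!*0!*3!*3!) = -1/72
Σ = 1/36  ⇒  CG² = 1944/7*1/36² = 3/14
CG = +√(3/14) = +0.462910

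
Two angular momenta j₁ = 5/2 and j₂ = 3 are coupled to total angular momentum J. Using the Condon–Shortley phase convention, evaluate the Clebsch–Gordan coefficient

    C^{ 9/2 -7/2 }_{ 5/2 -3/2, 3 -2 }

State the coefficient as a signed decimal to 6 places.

triangle: 1!·4!·5!/11! = 2880/39916800
(j±m)!: 1!·4!·1!·5!·1!·8! = 116121600
prefactor² = (2J+1)·Δ·N² = 921600/11
  k=0: +1/(0!·1!·4!·1!·0!·4!) = 1/576
  k=1: −1/(1!·0!·3!·0!·1!·5!) = -1/720
Σ = 1/2880  ⇒  CG² = 921600/11·1/2880² = 1/99
CG = +√(1/99) = +0.100504

+√(1/99) ≈ +0.100504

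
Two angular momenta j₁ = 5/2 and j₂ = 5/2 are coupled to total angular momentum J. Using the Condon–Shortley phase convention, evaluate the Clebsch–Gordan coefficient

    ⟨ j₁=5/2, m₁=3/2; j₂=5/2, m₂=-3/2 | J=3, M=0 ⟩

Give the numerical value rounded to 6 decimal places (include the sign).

+0.521749  (= +√(49/180))

j₁+j₂−J=2  J+j₁−j₂=3  J−j₁+j₂=3  j₁+j₂+J+1=9
(j₁±m₁, j₂±m₂, J±M) = (4,1,1,4,3,3)
P² = 144/5
sum k=0..1:
  [0] +1/8 = 1/8
  [1] −1/36 = -1/36
S = 7/72
C² = P²·S² = 49/180 ; C = +0.521749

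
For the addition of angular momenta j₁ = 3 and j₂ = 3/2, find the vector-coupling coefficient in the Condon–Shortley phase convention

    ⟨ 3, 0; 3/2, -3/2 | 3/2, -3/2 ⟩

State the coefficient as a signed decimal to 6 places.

+0.169031  (= +√(1/35))

√[4·3!3!0!/7! · 3!3!0!3!0!3!] = √(1296/35)
  +(−1)^0/∏(0,3,3,0,0,0)! = 1/36  (running 1/36)
⟨..|..⟩ = √(1296/35)·(1/36) = +0.169031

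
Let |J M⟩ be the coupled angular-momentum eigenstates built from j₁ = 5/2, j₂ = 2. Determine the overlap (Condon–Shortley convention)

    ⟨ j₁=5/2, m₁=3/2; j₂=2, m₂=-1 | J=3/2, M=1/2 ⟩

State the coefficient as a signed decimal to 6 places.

triangle: 3!×2!×1!/7! = 12/5040
(j±m)!: 4!×1!×1!×3!×2!×1! = 288
prefactor² = (2J+1)×Δ×N² = 96/35
  k=0: +1/(0!×3!×1!×1!×1!×0!) = 1/6
  k=1: −1/(1!×2!×0!×0!×2!×1!) = -1/4
Σ = -1/12  ⇒  CG² = 96/35×(-1/12)² = 2/105
CG = −√(2/105) = -0.138013

-0.138013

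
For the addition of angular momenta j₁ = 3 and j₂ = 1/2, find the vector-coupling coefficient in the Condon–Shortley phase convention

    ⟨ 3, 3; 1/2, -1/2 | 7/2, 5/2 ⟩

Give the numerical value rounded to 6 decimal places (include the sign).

j₁+j₂−J=0  J+j₁−j₂=6  J−j₁+j₂=1  j₁+j₂+J+1=8
(j₁±m₁, j₂±m₂, J±M) = (6,0,0,1,6,1)
P² = 518400/7
sum k=0..0:
  [0] +1/720 = 1/720
S = 1/720
C² = P²·S² = 1/7 ; C = +0.377964

+0.377964  (= +√(1/7))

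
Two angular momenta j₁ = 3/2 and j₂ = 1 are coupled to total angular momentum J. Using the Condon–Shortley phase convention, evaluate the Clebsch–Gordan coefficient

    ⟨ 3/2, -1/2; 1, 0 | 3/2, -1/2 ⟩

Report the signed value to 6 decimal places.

triangle: 1!×2!×1!/5! = 2/120
(j±m)!: 1!×2!×1!×1!×1!×2! = 4
prefactor² = (2J+1)×Δ×N² = 4/15
  k=0: +1/(0!×1!×2!×1!×0!×0!) = 1/2
  k=1: −1/(1!×0!×1!×0!×1!×1!) = -1
Σ = -1/2  ⇒  CG² = 4/15×(-1/2)² = 1/15
CG = −√(1/15) = -0.258199

−√(1/15) = -0.258199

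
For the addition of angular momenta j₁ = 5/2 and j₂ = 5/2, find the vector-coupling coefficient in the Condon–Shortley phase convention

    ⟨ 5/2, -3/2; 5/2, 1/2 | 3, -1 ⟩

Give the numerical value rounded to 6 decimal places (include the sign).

+0.182574  (= +√(1/30))

triangle: 2!·3!·3!/9! = 72/362880
(j±m)!: 1!·4!·3!·2!·2!·4! = 13824
prefactor² = (2J+1)·Δ·N² = 96/5
  k=1: −1/(1!·1!·3!·2!·0!·1!) = -1/12
  k=2: +1/(2!·0!·2!·1!·1!·2!) = 1/8
Σ = 1/24  ⇒  CG² = 96/5·1/24² = 1/30
CG = +√(1/30) = +0.182574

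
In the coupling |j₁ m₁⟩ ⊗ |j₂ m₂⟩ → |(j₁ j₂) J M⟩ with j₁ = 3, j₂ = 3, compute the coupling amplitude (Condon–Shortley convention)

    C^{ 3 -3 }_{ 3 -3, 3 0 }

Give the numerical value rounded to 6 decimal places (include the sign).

√[7·3!3!3!/10! · 0!6!3!3!0!6!] = √(7776)
  +(−1)^3/∏(3,0,3,0,0,3)! = -1/216  (running -1/216)
⟨..|..⟩ = √(7776)·(-1/216) = -0.408248

−√(1/6) ≈ -0.408248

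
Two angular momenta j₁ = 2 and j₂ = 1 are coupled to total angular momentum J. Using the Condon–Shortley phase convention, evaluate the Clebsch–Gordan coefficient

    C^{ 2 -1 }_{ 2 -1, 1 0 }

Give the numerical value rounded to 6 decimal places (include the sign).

√[5·1!3!1!/6! · 1!3!1!1!1!3!] = √(3/2)
  +(−1)^0/∏(0,1,3,1,0,0)! = 1/6  (running 1/6)
  +(−1)^1/∏(1,0,2,0,1,1)! = -1/2  (running -1/3)
⟨..|..⟩ = √(3/2)·(-1/3) = -0.408248

−√(1/6) = -0.408248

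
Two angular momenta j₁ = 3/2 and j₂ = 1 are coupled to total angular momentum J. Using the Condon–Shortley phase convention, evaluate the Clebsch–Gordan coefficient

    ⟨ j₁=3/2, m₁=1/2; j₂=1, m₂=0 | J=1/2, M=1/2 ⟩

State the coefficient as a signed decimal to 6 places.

j₁+j₂−J=2  J+j₁−j₂=1  J−j₁+j₂=0  j₁+j₂+J+1=4
(j₁±m₁, j₂±m₂, J±M) = (2,1,1,1,1,0)
P² = 1/3
sum k=1..1:
  [1] −1/1 = -1
S = -1
C² = P²·S² = 1/3 ; C = -0.577350

−√(1/3) ≈ -0.577350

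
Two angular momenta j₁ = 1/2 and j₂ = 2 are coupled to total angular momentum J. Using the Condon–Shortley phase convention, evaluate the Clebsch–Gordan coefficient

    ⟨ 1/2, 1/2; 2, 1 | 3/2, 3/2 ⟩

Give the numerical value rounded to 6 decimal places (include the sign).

+√(1/5) ≈ +0.447214

j₁+j₂−J=1  J+j₁−j₂=0  J−j₁+j₂=3  j₁+j₂+J+1=5
(j₁±m₁, j₂±m₂, J±M) = (1,0,3,1,3,0)
P² = 36/5
sum k=0..0:
  [0] +1/6 = 1/6
S = 1/6
C² = P²·S² = 1/5 ; C = +0.447214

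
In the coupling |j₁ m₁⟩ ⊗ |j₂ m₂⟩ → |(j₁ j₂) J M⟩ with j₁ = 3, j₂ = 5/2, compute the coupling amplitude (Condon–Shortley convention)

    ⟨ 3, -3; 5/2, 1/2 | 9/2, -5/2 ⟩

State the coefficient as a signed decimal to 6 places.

√[10·1!5!4!/11! · 0!6!3!2!2!7!] = √(691200/11)
  +(−1)^1/∏(1,0,5,2,0,2)! = -1/480  (running -1/480)
⟨..|..⟩ = √(691200/11)·(-1/480) = -0.522233

−√(3/11) = -0.522233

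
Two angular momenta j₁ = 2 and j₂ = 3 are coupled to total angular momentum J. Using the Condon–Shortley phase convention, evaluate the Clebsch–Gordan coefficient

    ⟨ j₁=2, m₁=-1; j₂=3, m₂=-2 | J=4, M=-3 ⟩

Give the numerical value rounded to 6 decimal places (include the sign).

√[9·1!3!5!/10! · 1!3!1!5!1!7!] = √(6480)
  +(−1)^0/∏(0,1,3,1,0,4)! = 1/144  (running 1/144)
  +(−1)^1/∏(1,0,2,0,1,5)! = -1/240  (running 1/360)
⟨..|..⟩ = √(6480)·(1/360) = +0.223607

+0.223607  (= +√(1/20))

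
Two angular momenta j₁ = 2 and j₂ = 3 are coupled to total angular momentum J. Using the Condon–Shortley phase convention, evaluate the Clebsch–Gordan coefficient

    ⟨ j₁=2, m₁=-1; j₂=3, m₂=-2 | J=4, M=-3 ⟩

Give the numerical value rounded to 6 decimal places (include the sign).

j₁+j₂−J=1  J+j₁−j₂=3  J−j₁+j₂=5  j₁+j₂+J+1=10
(j₁±m₁, j₂±m₂, J±M) = (1,3,1,5,1,7)
P² = 6480
sum k=0..1:
  [0] +1/144 = 1/144
  [1] −1/240 = -1/240
S = 1/360
C² = P²·S² = 1/20 ; C = +0.223607

+√(1/20) ≈ +0.223607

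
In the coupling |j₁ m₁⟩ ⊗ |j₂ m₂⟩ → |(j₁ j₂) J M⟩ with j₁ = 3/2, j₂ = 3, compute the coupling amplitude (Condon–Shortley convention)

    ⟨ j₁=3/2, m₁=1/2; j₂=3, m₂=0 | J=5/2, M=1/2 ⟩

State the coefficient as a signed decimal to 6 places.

√[6·2!1!4!/8! · 2!1!3!3!3!2!] = √(216/35)
  +(−1)^0/∏(0,2,1,3,0,1)! = 1/12  (running 1/12)
  +(−1)^1/∏(1,1,0,2,1,2)! = -1/4  (running -1/6)
⟨..|..⟩ = √(216/35)·(-1/6) = -0.414039

−√(6/35) = -0.414039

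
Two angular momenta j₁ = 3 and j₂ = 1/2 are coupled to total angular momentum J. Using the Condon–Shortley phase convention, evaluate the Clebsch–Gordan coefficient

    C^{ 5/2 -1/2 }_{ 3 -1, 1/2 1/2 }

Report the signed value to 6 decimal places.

-0.755929  (= −√(4/7))

j₁+j₂−J=1  J+j₁−j₂=5  J−j₁+j₂=0  j₁+j₂+J+1=7
(j₁±m₁, j₂±m₂, J±M) = (2,4,1,0,2,3)
P² = 576/7
sum k=1..1:
  [1] −1/12 = -1/12
S = -1/12
C² = P²·S² = 4/7 ; C = -0.755929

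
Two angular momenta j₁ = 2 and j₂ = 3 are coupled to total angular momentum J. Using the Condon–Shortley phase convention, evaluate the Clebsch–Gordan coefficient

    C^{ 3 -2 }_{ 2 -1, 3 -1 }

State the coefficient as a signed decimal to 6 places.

-0.500000  (= −√(1/4))

√[7·2!2!4!/9! · 1!3!2!4!1!5!] = √(64)
  +(−1)^1/∏(1,1,2,1,0,3)! = -1/12  (running -1/12)
  +(−1)^2/∏(2,0,1,0,1,4)! = 1/48  (running -1/16)
⟨..|..⟩ = √(64)·(-1/16) = -0.500000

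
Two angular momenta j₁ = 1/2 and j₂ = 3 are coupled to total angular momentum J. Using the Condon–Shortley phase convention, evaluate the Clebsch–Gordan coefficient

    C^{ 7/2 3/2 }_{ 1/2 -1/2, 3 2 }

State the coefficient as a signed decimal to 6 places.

triangle: 0!×1!×6!/8! = 720/40320
(j±m)!: 0!×1!×5!×1!×5!×2! = 28800
prefactor² = (2J+1)×Δ×N² = 28800/7
  k=0: +1/(0!×0!×1!×5!×0!×1!) = 1/120
Σ = 1/120  ⇒  CG² = 28800/7×1/120² = 2/7
CG = +√(2/7) = +0.534522

+0.534522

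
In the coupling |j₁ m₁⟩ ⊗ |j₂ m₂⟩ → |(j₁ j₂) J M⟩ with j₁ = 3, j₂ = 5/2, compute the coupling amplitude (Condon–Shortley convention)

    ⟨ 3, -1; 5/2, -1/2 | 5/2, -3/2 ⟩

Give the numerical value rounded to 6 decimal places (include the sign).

+√(1/35) ≈ +0.169031

j₁+j₂−J=3  J+j₁−j₂=3  J−j₁+j₂=2  j₁+j₂+J+1=9
(j₁±m₁, j₂±m₂, J±M) = (2,4,2,3,1,4)
P² = 576/35
sum k=1..2:
  [1] −1/12 = -1/12
  [2] +1/8 = 1/8
S = 1/24
C² = P²·S² = 1/35 ; C = +0.169031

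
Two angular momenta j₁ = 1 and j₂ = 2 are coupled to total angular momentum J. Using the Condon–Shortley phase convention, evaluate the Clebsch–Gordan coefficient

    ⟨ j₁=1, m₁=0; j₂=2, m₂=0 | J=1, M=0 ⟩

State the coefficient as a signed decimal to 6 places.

-0.632456

triangle: 2!*0!*2!/5! = 4/120
(j±m)!: 1!*1!*2!*2!*1!*1! = 4
prefactor² = (2J+1)*Δ*N² = 2/5
  k=1: −1/(1!*1!*0!*1!*0!*1!) = -1
Σ = -1  ⇒  CG² = 2/5*(-1)² = 2/5
CG = −√(2/5) = -0.632456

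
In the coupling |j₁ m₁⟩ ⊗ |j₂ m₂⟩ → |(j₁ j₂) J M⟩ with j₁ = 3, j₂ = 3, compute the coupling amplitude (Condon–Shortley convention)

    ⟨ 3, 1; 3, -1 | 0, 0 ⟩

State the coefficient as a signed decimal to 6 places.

j₁+j₂−J=6  J+j₁−j₂=0  J−j₁+j₂=0  j₁+j₂+J+1=7
(j₁±m₁, j₂±m₂, J±M) = (4,2,2,4,0,0)
P² = 2304/7
sum k=2..2:
  [2] +1/48 = 1/48
S = 1/48
C² = P²·S² = 1/7 ; C = +0.377964

+0.377964  (= +√(1/7))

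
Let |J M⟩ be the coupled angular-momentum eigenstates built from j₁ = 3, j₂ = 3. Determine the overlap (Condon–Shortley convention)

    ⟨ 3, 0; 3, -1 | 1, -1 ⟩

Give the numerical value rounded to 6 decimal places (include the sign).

√[3·5!1!1!/8! · 3!3!2!4!0!2!] = √(216/7)
  +(−1)^2/∏(2,3,1,0,0,1)! = 1/12  (running 1/12)
⟨..|..⟩ = √(216/7)·(1/12) = +0.462910

+0.462910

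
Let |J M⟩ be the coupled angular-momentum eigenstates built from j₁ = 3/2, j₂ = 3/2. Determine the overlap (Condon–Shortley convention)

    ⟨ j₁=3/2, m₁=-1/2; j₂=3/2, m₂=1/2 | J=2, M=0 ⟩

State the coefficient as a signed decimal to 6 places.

-0.500000  (= −√(1/4))

√[5·1!2!2!/6! · 1!2!2!1!2!2!] = √(4/9)
  +(−1)^0/∏(0,1,2,2,0,0)! = 1/4  (running 1/4)
  +(−1)^1/∏(1,0,1,1,1,1)! = -1  (running -3/4)
⟨..|..⟩ = √(4/9)·(-3/4) = -0.500000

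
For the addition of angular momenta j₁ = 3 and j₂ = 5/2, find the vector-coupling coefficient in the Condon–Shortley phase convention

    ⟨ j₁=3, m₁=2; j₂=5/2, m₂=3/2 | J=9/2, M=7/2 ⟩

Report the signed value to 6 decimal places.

+0.100504

j₁+j₂−J=1  J+j₁−j₂=5  J−j₁+j₂=4  j₁+j₂+J+1=11
(j₁±m₁, j₂±m₂, J±M) = (5,1,4,1,8,1)
P² = 921600/11
sum k=0..1:
  [0] +1/576 = 1/576
  [1] −1/720 = -1/720
S = 1/2880
C² = P²·S² = 1/99 ; C = +0.100504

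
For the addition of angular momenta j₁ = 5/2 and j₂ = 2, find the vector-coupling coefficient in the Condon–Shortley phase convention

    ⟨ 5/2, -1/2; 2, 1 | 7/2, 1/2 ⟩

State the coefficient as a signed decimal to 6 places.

−√(14/45) ≈ -0.557773

√[8·1!4!3!/9! · 2!3!3!1!4!3!] = √(1152/35)
  +(−1)^0/∏(0,1,3,3,1,0)! = 1/36  (running 1/36)
  +(−1)^1/∏(1,0,2,2,2,1)! = -1/8  (running -7/72)
⟨..|..⟩ = √(1152/35)·(-7/72) = -0.557773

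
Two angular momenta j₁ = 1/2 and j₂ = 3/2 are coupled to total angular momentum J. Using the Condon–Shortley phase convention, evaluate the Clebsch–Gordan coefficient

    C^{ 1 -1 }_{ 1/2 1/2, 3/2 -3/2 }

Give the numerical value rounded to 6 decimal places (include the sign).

+0.866025  (= +√(3/4))

√[3·1!0!2!/4! · 1!0!0!3!0!2!] = √(3)
  +(−1)^0/∏(0,1,0,0,0,2)! = 1/2  (running 1/2)
⟨..|..⟩ = √(3)·(1/2) = +0.866025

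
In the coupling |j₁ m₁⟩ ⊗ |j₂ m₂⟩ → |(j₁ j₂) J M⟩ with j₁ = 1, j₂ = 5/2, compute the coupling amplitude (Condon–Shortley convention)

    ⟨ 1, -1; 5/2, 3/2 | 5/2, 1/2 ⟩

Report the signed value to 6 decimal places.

−√(16/35) = -0.676123

triangle: 1!×1!×4!/7! = 24/5040
(j±m)!: 0!×2!×4!×1!×3!×2! = 576
prefactor² = (2J+1)×Δ×N² = 576/35
  k=1: −1/(1!×0!×1!×3!×0!×1!) = -1/6
Σ = -1/6  ⇒  CG² = 576/35×(-1/6)² = 16/35
CG = −√(16/35) = -0.676123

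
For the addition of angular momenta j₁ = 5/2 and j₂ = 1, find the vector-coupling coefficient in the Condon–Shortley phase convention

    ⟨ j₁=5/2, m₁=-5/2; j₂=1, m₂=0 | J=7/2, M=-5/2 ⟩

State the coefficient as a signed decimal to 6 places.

+√(2/7) ≈ +0.534522

√[8·0!5!2!/8! · 0!5!1!1!1!6!] = √(28800/7)
  +(−1)^0/∏(0,0,5,1,0,1)! = 1/120  (running 1/120)
⟨..|..⟩ = √(28800/7)·(1/120) = +0.534522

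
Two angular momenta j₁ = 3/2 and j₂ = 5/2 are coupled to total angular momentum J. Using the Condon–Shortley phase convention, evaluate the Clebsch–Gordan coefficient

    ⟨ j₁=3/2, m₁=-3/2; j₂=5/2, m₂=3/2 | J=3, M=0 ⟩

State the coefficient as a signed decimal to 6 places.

-0.547723  (= −√(3/10))

√[7·1!2!4!/8! · 0!3!4!1!3!3!] = √(216/5)
  +(−1)^1/∏(1,0,2,3,0,1)! = -1/12  (running -1/12)
⟨..|..⟩ = √(216/5)·(-1/12) = -0.547723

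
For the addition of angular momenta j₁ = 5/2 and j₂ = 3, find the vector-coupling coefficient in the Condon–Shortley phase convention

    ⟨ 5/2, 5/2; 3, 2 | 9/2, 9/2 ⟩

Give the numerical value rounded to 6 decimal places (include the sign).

triangle: 1!×4!×5!/11! = 2880/39916800
(j±m)!: 5!×0!×5!×1!×9!×0! = 5225472000
prefactor² = (2J+1)×Δ×N² = 41472000/11
  k=0: +1/(0!×1!×0!×5!×4!×0!) = 1/2880
Σ = 1/2880  ⇒  CG² = 41472000/11×1/2880² = 5/11
CG = +√(5/11) = +0.674200

+√(5/11) = +0.674200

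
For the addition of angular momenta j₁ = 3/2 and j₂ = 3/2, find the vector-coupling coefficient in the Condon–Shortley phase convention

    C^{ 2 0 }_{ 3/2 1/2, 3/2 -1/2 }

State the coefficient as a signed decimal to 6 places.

+√(1/4) = +0.500000

√[5·1!2!2!/6! · 2!1!1!2!2!2!] = √(4/9)
  +(−1)^0/∏(0,1,1,1,1,1)! = 1  (running 1)
  +(−1)^1/∏(1,0,0,0,2,2)! = -1/4  (running 3/4)
⟨..|..⟩ = √(4/9)·(3/4) = +0.500000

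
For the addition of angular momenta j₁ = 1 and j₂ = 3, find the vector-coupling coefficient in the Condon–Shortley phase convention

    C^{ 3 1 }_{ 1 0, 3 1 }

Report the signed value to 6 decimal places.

triangle: 1!×1!×5!/8! = 120/40320
(j±m)!: 1!×1!×4!×2!×4!×2! = 2304
prefactor² = (2J+1)×Δ×N² = 48
  k=0: +1/(0!×1!×1!×4!×0!×1!) = 1/24
  k=1: −1/(1!×0!×0!×3!×1!×2!) = -1/12
Σ = -1/24  ⇒  CG² = 48×(-1/24)² = 1/12
CG = −√(1/12) = -0.288675

-0.288675  (= −√(1/12))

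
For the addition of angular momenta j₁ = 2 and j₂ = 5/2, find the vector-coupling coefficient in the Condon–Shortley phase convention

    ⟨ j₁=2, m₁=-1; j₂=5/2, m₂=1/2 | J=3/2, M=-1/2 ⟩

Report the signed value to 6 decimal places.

√[4·3!1!2!/7! · 1!3!3!2!1!2!] = √(48/35)
  +(−1)^2/∏(2,1,1,1,0,1)! = 1/2  (running 1/2)
  +(−1)^3/∏(3,0,0,0,1,2)! = -1/12  (running 5/12)
⟨..|..⟩ = √(48/35)·(5/12) = +0.487950

+0.487950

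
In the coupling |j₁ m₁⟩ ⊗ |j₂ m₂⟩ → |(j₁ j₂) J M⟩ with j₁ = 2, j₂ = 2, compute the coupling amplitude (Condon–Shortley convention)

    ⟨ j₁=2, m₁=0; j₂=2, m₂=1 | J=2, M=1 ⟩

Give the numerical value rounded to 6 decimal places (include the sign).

√[5·2!2!2!/7! · 2!2!3!1!3!1!] = √(8/7)
  +(−1)^1/∏(1,1,1,2,1,0)! = -1/2  (running -1/2)
  +(−1)^2/∏(2,0,0,1,2,1)! = 1/4  (running -1/4)
⟨..|..⟩ = √(8/7)·(-1/4) = -0.267261

-0.267261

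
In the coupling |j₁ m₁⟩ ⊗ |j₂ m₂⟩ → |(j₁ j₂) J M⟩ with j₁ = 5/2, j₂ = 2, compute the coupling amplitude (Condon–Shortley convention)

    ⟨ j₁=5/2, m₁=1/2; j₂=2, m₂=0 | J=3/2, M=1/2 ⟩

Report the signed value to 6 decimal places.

−√(2/35) = -0.239046

triangle: 3!*2!*1!/7! = 12/5040
(j±m)!: 3!*2!*2!*2!*2!*1! = 96
prefactor² = (2J+1)*Δ*N² = 32/35
  k=1: −1/(1!*2!*1!*1!*1!*0!) = -1/2
  k=2: +1/(2!*1!*0!*0!*2!*1!) = 1/4
Σ = -1/4  ⇒  CG² = 32/35*(-1/4)² = 2/35
CG = −√(2/35) = -0.239046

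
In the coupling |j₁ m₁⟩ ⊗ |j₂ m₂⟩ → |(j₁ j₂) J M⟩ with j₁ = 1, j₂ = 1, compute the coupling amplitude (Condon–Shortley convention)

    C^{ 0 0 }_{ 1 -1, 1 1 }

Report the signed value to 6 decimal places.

+√(1/3) = +0.577350

triangle: 2!×0!×0!/3! = 2/6
(j±m)!: 0!×2!×2!×0!×0!×0! = 4
prefactor² = (2J+1)×Δ×N² = 4/3
  k=2: +1/(2!×0!×0!×0!×0!×0!) = 1/2
Σ = 1/2  ⇒  CG² = 4/3×1/2² = 1/3
CG = +√(1/3) = +0.577350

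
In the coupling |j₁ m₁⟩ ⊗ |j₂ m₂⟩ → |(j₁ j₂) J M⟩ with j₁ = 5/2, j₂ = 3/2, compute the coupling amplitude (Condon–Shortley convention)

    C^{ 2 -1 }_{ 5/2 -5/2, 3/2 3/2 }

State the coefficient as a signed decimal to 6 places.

j₁+j₂−J=2  J+j₁−j₂=3  J−j₁+j₂=1  j₁+j₂+J+1=7
(j₁±m₁, j₂±m₂, J±M) = (0,5,3,0,1,3)
P² = 360/7
sum k=2..2:
  [2] +1/12 = 1/12
S = 1/12
C² = P²·S² = 5/14 ; C = +0.597614

+0.597614  (= +√(5/14))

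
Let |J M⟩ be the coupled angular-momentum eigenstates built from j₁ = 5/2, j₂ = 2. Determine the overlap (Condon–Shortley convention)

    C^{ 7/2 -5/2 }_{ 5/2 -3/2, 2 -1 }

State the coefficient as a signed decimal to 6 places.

−√(1/63) ≈ -0.125988

j₁+j₂−J=1  J+j₁−j₂=4  J−j₁+j₂=3  j₁+j₂+J+1=9
(j₁±m₁, j₂±m₂, J±M) = (1,4,1,3,1,6)
P² = 2304/7
sum k=0..1:
  [0] +1/48 = 1/48
  [1] −1/36 = -1/36
S = -1/144
C² = P²·S² = 1/63 ; C = -0.125988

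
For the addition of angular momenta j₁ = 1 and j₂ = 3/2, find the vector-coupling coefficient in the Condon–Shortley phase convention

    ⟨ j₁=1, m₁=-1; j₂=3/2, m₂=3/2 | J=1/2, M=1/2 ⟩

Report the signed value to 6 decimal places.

+√(1/2) = +0.707107

triangle: 2!·0!·1!/4! = 2/24
(j±m)!: 0!·2!·3!·0!·1!·0! = 12
prefactor² = (2J+1)·Δ·N² = 2
  k=2: +1/(2!·0!·0!·1!·0!·0!) = 1/2
Σ = 1/2  ⇒  CG² = 2·1/2² = 1/2
CG = +√(1/2) = +0.707107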